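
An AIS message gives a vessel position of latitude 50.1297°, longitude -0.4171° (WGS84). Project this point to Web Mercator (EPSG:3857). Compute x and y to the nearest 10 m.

x -46430 m, y 6468770 m

Web Mercator is spherical with R = a = 6378137 m.
x = R·λ = 6378137 × -0.007279768 = -46431.360 m.
y = R·ln tan(π/4 + φ/2) = 6378137 × 1.014209630 = 6468767.968 m.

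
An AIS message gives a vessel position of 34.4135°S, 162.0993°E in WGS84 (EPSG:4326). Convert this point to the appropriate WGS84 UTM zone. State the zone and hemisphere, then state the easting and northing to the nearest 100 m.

Zone 58S: E 233400 m, N 6188200 m

Longitude 162.0993° lies in the 6° band [162°, 168°), giving zone 58; latitude is south of the equator, so 58S.
Zone 58 central meridian λ₀ = 6×58 − 183 = 165°; Δλ = -2.9007°.
Transverse Mercator on WGS84 with k₀ = 0.9996 gives E = 233390.122 m, N = 6188178.313 m.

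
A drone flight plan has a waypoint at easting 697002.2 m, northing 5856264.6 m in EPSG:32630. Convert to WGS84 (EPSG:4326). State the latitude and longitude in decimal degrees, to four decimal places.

lat 52.8201°, lon -0.0763°

Zone 30N: λ₀ = -3°, k₀ = 0.9996, false easting 500000 m.
Meridian distance M = (N − FN)/k₀ = 5858608.0 m.
Inverse transverse Mercator on WGS84 gives φ = 52.82009963°, λ = -0.07629956°.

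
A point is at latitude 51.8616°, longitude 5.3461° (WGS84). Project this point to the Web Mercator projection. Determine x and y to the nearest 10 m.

x 595130 m, y 6775140 m

Web Mercator is spherical with R = a = 6378137 m.
x = R·λ = 6378137 × 0.093307047 = 595125.130 m.
y = R·ln tan(π/4 + φ/2) = 6378137 × 1.062244279 = 6775139.540 m.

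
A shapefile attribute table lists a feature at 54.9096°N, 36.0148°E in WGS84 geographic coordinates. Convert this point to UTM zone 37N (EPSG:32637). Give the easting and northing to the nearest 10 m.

Zone 37 central meridian λ₀ = 6×37 − 183 = 39°; Δλ = -2.9852°.
Transverse Mercator on WGS84 with k₀ = 0.9996 gives E = 308641.374 m, N = 6088812.404 m.

E 308640 m, N 6088810 m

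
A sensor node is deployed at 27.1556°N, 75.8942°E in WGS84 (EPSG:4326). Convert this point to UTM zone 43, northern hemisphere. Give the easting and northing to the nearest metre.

Zone 43 central meridian λ₀ = 6×43 − 183 = 75°; Δλ = +0.8942°.
Transverse Mercator on WGS84 with k₀ = 0.9996 gives E = 588597.899 m, N = 3003985.125 m.

E 588598 m, N 3003985 m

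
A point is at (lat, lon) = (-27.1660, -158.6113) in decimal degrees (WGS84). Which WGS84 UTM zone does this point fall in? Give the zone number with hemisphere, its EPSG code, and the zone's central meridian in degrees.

UTM zone = ⌊(λ + 180)/6⌋ + 1; -158.6113° ∈ [-162°, -156°) → zone 4.
Hemisphere: S (φ < 0).
Central meridian λ₀ = 6×4 − 183 = -159°.
EPSG code: 32704.

Zone 4S (EPSG:32704), central meridian -159°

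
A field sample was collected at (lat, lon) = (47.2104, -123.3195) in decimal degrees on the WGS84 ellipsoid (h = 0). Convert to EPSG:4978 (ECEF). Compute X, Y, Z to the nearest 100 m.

X -2384300 m, Y -3627100 m, Z 4657700 m

WGS84: a = 6378137 m, e² = 0.006694380; N(φ) = a/√(1−e²sin²φ) = 6389665.394 m.
X = (N+h)·cosφ·cosλ = -2384296.397 m; Y = (N+h)·cosφ·sinλ = -3627053.659 m; Z = (N(1−e²)+h)·sinφ = 4657685.814 m.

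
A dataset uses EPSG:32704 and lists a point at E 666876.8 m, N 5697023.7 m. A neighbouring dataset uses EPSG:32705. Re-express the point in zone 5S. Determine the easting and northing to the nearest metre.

E 146232 m, N 5690877 m

UTM 4S → geographic: φ = -38.85980003°, λ = -157.07670026°.
UTM 5S (λ₀ = -153°) forward: E = 146231.746 m, N = 5690877.496 m.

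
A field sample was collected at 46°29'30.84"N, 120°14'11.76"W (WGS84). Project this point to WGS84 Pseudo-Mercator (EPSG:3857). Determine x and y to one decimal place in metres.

Web Mercator is spherical with R = a = 6378137 m.
x = R·λ = 6378137 × -2.098524551 = -13384677.087 m.
y = R·ln tan(π/4 + φ/2) = 6378137 × 0.918689895 = 5859530.010 m.

x -13384677.1 m, y 5859530.0 m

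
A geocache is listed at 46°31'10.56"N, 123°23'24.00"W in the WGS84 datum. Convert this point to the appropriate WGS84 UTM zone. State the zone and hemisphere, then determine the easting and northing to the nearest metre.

Longitude -123.3900° lies in the 6° band [-126°, -120°), giving zone 10; latitude is north of the equator, so 10N.
Zone 10 central meridian λ₀ = 6×10 − 183 = -123°; Δλ = -0.3900°.
Transverse Mercator on WGS84 with k₀ = 0.9996 gives E = 470085.331 m, N = 5151855.127 m.

Zone 10N: E 470085 m, N 5151855 m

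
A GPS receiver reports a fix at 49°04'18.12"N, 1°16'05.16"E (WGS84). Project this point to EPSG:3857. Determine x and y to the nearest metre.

Web Mercator is spherical with R = a = 6378137 m.
x = R·λ = 6378137 × 0.022132520 = 141164.246 m.
y = R·ln tan(π/4 + φ/2) = 6378137 × 0.985716699 = 6287036.152 m.

x 141164 m, y 6287036 m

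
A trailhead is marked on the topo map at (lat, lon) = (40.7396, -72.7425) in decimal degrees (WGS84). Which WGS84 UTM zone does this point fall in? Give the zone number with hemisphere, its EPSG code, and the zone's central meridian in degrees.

UTM zone = ⌊(λ + 180)/6⌋ + 1; -72.7425° ∈ [-78°, -72°) → zone 18.
Hemisphere: N (φ ≥ 0).
Central meridian λ₀ = 6×18 − 183 = -75°.
EPSG code: 32618.

Zone 18N (EPSG:32618), central meridian -75°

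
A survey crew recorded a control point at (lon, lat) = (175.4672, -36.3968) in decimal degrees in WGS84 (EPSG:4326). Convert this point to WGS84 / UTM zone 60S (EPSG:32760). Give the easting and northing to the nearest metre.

Zone 60 central meridian λ₀ = 6×60 − 183 = 177°; Δλ = -1.5328°.
Transverse Mercator on WGS84 with k₀ = 0.9996 gives E = 362542.858 m, N = 5970948.005 m.

E 362543 m, N 5970948 m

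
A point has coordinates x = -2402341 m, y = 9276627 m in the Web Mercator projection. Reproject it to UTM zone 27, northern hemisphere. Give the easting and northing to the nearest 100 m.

E 471300 m, N 7064900 m

Web Mercator inverse (R = 6378137 m) → φ = 63.71050105°, λ = -21.58059638°.
UTM 27N forward: E = 471308.626 m, N = 7064885.482 m.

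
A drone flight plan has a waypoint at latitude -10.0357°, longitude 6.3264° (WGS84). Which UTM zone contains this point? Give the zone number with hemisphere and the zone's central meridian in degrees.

Zone 32S, central meridian 9°

UTM zone = ⌊(λ + 180)/6⌋ + 1; 6.3264° ∈ [6°, 12°) → zone 32.
Hemisphere: S (φ < 0).
Central meridian λ₀ = 6×32 − 183 = 9°.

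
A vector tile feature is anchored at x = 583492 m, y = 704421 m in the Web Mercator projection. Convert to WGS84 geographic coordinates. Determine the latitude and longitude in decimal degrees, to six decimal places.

R = 6378137 m. λ = x/R = 5.24159782°.
φ = 2·arctan(exp(y/R)) − 90° = 2·arctan(1.11677) − 90° = 6.31509628°.

lat 6.315096°, lon 5.241598°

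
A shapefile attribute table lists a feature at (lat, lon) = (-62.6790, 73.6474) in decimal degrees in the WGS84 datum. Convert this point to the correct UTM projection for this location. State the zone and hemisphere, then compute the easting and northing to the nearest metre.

Zone 43S: E 430740 m, N 3049448 m

Longitude 73.6474° lies in the 6° band [72°, 78°), giving zone 43; latitude is south of the equator, so 43S.
Zone 43 central meridian λ₀ = 6×43 − 183 = 75°; Δλ = -1.3526°.
Transverse Mercator on WGS84 with k₀ = 0.9996 gives E = 430739.882 m, N = 3049448.470 m.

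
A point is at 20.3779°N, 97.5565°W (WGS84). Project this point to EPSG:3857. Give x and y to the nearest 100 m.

x -10859900 m, y 2317900 m

Web Mercator is spherical with R = a = 6378137 m.
x = R·λ = 6378137 × -1.702682132 = -10859939.904 m.
y = R·ln tan(π/4 + φ/2) = 6378137 × 0.363405884 = 2317852.516 m.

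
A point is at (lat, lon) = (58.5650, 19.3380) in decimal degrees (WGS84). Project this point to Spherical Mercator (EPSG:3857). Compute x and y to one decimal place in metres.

Web Mercator is spherical with R = a = 6378137 m.
x = R·λ = 6378137 × 0.337511771 = 2152696.313 m.
y = R·ln tan(π/4 + φ/2) = 6378137 × 1.267918021 = 8086954.845 m.

x 2152696.3 m, y 8086954.8 m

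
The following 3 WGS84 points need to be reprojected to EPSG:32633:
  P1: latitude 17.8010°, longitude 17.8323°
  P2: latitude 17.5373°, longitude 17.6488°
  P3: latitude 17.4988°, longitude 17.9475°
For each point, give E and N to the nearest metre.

UTM zone 33N: λ₀ = 15°, k₀ = 0.9996.
P1 (17.8010°, 17.8323°) → (800269.332, 1970439.371) m.
P2 (17.5373°, 17.6488°) → (781213.656, 1940955.132) m.
P3 (17.4988°, 17.9475°) → (813013.549, 1937158.571) m.

P1: E 800269 m, N 1970439 m; P2: E 781214 m, N 1940955 m; P3: E 813014 m, N 1937159 m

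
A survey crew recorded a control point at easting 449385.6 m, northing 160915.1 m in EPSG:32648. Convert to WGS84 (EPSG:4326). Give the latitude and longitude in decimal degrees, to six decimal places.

Zone 48N: λ₀ = 105°, k₀ = 0.9996, false easting 500000 m.
Meridian distance M = (N − FN)/k₀ = 160979.5 m.
Inverse transverse Mercator on WGS84 gives φ = 1.45580005°, λ = 104.54500009°.

lat 1.455800°, lon 104.545000°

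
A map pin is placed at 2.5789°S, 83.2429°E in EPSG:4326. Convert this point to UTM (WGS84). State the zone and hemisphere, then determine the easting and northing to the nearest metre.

Zone 44S: E 749391 m, N 9714732 m

Longitude 83.2429° lies in the 6° band [78°, 84°), giving zone 44; latitude is south of the equator, so 44S.
Zone 44 central meridian λ₀ = 6×44 − 183 = 81°; Δλ = +2.2429°.
Transverse Mercator on WGS84 with k₀ = 0.9996 gives E = 749391.406 m, N = 9714732.410 m.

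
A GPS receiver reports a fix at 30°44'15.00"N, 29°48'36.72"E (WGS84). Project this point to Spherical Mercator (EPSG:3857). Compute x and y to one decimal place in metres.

x 3318456.3 m, y 3598705.2 m

Web Mercator is spherical with R = a = 6378137 m.
x = R·λ = 6378137 × 0.520286141 = 3318456.284 m.
y = R·ln tan(π/4 + φ/2) = 6378137 × 0.564225140 = 3598705.240 m.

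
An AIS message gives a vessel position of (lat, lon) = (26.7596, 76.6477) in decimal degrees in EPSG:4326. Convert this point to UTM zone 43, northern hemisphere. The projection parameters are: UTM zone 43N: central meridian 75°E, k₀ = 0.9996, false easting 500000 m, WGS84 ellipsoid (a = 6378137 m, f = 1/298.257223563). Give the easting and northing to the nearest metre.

E 663837 m, N 2960870 m

Zone 43 central meridian λ₀ = 6×43 − 183 = 75°; Δλ = +1.6477°.
Transverse Mercator on WGS84 with k₀ = 0.9996 gives E = 663836.579 m, N = 2960870.066 m.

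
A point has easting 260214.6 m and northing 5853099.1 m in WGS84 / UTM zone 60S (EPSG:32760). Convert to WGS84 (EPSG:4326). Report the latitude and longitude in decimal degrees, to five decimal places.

Zone 60S: λ₀ = 177°, k₀ = 0.9996, false easting 500000 m, false northing 10000000 m.
Meridian distance M = (N − FN)/k₀ = -4148560.3 m.
Inverse transverse Mercator on WGS84 gives φ = -37.43789969°, λ = 174.28970024°.

lat -37.43790°, lon 174.28970°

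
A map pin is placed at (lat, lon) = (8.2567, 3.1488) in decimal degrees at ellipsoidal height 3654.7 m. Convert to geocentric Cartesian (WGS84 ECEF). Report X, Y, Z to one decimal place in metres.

WGS84: a = 6378137 m, e² = 0.006694380; N(φ) = a/√(1−e²sin²φ) = 6378577.330 m.
X = (N+h)·cosφ·cosλ = 6306541.935 m; Y = (N+h)·cosφ·sinλ = 346937.519 m; Z = (N(1−e²)+h)·sinφ = 910409.632 m.

X 6306541.9 m, Y 346937.5 m, Z 910409.6 m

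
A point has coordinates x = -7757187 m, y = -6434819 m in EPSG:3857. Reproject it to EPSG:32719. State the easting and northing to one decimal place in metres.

Web Mercator inverse (R = 6378137 m) → φ = -49.93379971°, λ = -69.68399644°.
UTM 19S forward: E = 450912.896 m, N = 4468505.467 m.

E 450912.9 m, N 4468505.5 m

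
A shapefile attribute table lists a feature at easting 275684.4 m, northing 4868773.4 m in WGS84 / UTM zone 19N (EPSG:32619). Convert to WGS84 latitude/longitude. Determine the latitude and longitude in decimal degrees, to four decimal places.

lat 43.9379°, lon -71.7949°

Zone 19N: λ₀ = -69°, k₀ = 0.9996, false easting 500000 m.
Meridian distance M = (N − FN)/k₀ = 4870721.7 m.
Inverse transverse Mercator on WGS84 gives φ = 43.93790022°, λ = -71.79489956°.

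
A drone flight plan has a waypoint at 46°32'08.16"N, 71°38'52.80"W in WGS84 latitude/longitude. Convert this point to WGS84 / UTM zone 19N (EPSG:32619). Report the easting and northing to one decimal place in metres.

E 296950.4 m, N 5156965.8 m

Zone 19 central meridian λ₀ = 6×19 − 183 = -69°; Δλ = -2.6480°.
Transverse Mercator on WGS84 with k₀ = 0.9996 gives E = 296950.401 m, N = 5156965.849 m.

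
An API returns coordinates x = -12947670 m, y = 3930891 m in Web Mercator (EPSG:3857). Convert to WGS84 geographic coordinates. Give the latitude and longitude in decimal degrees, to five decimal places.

R = 6378137 m. λ = x/R = -116.31089855°.
φ = 2·arctan(exp(y/R)) − 90° = 2·arctan(1.85208) − 90° = 33.26770145°.

lat 33.26770°, lon -116.31090°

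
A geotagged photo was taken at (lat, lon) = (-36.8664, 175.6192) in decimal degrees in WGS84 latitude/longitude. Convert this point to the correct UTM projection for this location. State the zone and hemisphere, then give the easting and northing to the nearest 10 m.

Zone 60S: E 376920 m, N 5919060 m

Longitude 175.6192° lies in the 6° band [174°, 180°), giving zone 60; latitude is south of the equator, so 60S.
Zone 60 central meridian λ₀ = 6×60 − 183 = 177°; Δλ = -1.3808°.
Transverse Mercator on WGS84 with k₀ = 0.9996 gives E = 376923.862 m, N = 5919058.296 m.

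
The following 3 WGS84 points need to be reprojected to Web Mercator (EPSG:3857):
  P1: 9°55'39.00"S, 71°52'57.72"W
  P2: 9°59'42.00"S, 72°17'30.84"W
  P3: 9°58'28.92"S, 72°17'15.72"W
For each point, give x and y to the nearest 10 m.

Web Mercator: x = R·λ, y = R·ln tan(π/4+φ/2), R = 6378137 m.
P1 (-9.9275°, -71.8827°) → (-8001945.561, -1110695.721) m.
P2 (-9.9950°, -72.2919°) → (-8047497.496, -1118324.795) m.
P3 (-9.9747°, -72.2877°) → (-8047029.955, -1116030.256) m.

P1: x -8001950 m, y -1110700 m; P2: x -8047500 m, y -1118320 m; P3: x -8047030 m, y -1116030 m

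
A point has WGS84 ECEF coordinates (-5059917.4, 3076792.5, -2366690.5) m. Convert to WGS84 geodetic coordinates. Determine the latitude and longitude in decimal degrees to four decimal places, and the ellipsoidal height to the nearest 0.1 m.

λ = atan2(Y, X) = 148.69740003°; p = √(X²+Y²) = 5921943.6 m.
Bowring's method on WGS84 (a = 6378137 m, b = 6356752.314 m) gives φ = -21.91690004°, h = 2174.637 m.

lat -21.9169°, lon 148.6974°, h 2174.6 m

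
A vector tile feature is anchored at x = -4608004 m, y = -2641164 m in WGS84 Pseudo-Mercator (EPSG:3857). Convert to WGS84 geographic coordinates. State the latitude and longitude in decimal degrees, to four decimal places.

lat -23.0756°, lon -41.3944°

R = 6378137 m. λ = x/R = -41.39440422°.
φ = 2·arctan(exp(y/R)) − 90° = 2·arctan(0.66094) − 90° = -23.07560213°.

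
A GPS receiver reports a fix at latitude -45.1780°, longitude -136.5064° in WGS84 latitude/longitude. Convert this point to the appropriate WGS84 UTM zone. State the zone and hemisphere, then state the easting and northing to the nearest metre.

Zone 8S: E 381641 m, N 4996172 m

Longitude -136.5064° lies in the 6° band [-138°, -132°), giving zone 8; latitude is south of the equator, so 8S.
Zone 8 central meridian λ₀ = 6×8 − 183 = -135°; Δλ = -1.5064°.
Transverse Mercator on WGS84 with k₀ = 0.9996 gives E = 381640.887 m, N = 4996171.999 m.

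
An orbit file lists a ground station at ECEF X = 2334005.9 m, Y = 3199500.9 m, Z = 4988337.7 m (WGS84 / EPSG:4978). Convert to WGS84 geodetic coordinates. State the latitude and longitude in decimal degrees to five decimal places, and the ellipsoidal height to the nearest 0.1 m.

lat 51.74030°, lon 53.88960°, h 4299.2 m

λ = atan2(Y, X) = 53.88959971°; p = √(X²+Y²) = 3960352.2 m.
Bowring's method on WGS84 (a = 6378137 m, b = 6356752.314 m) gives φ = 51.74029980°, h = 4299.158 m.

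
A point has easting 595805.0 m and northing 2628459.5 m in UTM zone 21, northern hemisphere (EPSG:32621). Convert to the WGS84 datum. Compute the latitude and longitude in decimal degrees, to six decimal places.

Zone 21N: λ₀ = -57°, k₀ = 0.9996, false easting 500000 m.
Meridian distance M = (N − FN)/k₀ = 2629511.3 m.
Inverse transverse Mercator on WGS84 gives φ = 23.76439979°, λ = -56.05979965°.

lat 23.764400°, lon -56.059800°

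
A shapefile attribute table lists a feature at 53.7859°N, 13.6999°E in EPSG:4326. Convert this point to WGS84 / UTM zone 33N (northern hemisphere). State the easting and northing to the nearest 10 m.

E 414340 m, N 5960490 m

Zone 33 central meridian λ₀ = 6×33 − 183 = 15°; Δλ = -1.3001°.
Transverse Mercator on WGS84 with k₀ = 0.9996 gives E = 414344.565 m, N = 5960485.344 m.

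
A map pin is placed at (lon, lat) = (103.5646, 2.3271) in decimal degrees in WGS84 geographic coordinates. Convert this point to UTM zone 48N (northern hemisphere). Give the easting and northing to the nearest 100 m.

Zone 48 central meridian λ₀ = 6×48 − 183 = 105°; Δλ = -1.4354°.
Transverse Mercator on WGS84 with k₀ = 0.9996 gives E = 340390.008 m, N = 257297.084 m.

E 340400 m, N 257300 m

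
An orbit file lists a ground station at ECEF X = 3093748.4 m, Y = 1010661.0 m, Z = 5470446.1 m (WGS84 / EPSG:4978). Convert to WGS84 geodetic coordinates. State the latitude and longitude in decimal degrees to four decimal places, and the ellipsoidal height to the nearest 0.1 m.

λ = atan2(Y, X) = 18.09110054°; p = √(X²+Y²) = 3254645.1 m.
Bowring's method on WGS84 (a = 6378137 m, b = 6356752.314 m) gives φ = 59.41819989°, h = 3091.863 m.

lat 59.4182°, lon 18.0911°, h 3091.9 m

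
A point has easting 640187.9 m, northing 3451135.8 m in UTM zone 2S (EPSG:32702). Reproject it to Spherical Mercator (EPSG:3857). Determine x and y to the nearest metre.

x -18763524 m, y -8192522 m

Unproject from UTM 2S (λ₀ = -171°) → φ = -59.05610006°, λ = -168.55559976°.
Web Mercator (R = 6378137 m): x = -18763523.535 m, y = -8192522.154 m.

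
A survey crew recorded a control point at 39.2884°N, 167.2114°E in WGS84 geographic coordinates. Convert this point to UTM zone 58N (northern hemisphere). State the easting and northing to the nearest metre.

Zone 58 central meridian λ₀ = 6×58 − 183 = 165°; Δλ = +2.2114°.
Transverse Mercator on WGS84 with k₀ = 0.9996 gives E = 690718.696 m, N = 4351112.664 m.

E 690719 m, N 4351113 m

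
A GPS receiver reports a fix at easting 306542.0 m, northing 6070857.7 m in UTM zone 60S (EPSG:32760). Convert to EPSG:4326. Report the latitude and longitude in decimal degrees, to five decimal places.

lat -35.48700°, lon 174.86740°

Zone 60S: λ₀ = 177°, k₀ = 0.9996, false easting 500000 m, false northing 10000000 m.
Meridian distance M = (N − FN)/k₀ = -3930714.6 m.
Inverse transverse Mercator on WGS84 gives φ = -35.48699984°, λ = 174.86739945°.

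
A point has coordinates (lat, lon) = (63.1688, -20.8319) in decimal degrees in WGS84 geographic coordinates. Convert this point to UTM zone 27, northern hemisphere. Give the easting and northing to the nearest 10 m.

Zone 27 central meridian λ₀ = 6×27 − 183 = -21°; Δλ = +0.1681°.
Transverse Mercator on WGS84 with k₀ = 0.9996 gives E = 508465.486 m, N = 7004407.725 m.

E 508470 m, N 7004410 m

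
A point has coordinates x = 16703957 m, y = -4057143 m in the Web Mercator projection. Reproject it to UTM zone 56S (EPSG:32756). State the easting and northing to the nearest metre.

E 228591 m, N 6210545 m

Web Mercator inverse (R = 6378137 m) → φ = -34.21080327°, λ = 150.05419878°.
UTM 56S forward: E = 228591.158 m, N = 6210545.307 m.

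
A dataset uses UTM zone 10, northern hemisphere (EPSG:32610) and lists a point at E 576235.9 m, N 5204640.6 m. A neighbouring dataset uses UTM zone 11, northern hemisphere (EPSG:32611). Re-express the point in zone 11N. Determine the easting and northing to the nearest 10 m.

E 120040 m, N 5216280 m

UTM 10N → geographic: φ = 46.99089968°, λ = -121.99740025°.
UTM 11N (λ₀ = -117°) forward: E = 120038.594 m, N = 5216284.724 m.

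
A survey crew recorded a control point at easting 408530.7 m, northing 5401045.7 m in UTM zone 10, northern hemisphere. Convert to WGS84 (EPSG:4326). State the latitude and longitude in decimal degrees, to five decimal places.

lat 48.75570°, lon -124.24450°

Zone 10N: λ₀ = -123°, k₀ = 0.9996, false easting 500000 m.
Meridian distance M = (N − FN)/k₀ = 5403207.0 m.
Inverse transverse Mercator on WGS84 gives φ = 48.75570023°, λ = -124.24450009°.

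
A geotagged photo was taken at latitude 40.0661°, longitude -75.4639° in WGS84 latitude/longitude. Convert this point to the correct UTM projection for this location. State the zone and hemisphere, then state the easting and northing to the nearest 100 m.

Zone 18N: E 460400 m, N 4435200 m

Longitude -75.4639° lies in the 6° band [-78°, -72°), giving zone 18; latitude is north of the equator, so 18N.
Zone 18 central meridian λ₀ = 6×18 − 183 = -75°; Δλ = -0.4639°.
Transverse Mercator on WGS84 with k₀ = 0.9996 gives E = 460439.769 m, N = 4435196.800 m.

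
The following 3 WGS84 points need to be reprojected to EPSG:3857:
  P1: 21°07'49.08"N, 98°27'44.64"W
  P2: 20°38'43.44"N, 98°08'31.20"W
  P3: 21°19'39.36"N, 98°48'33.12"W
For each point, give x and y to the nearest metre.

P1: x -10960784 m, y 2407422 m; P2: x -10925117 m, y 2349646 m; P3: x -10999390 m, y 2430985 m

Web Mercator: x = R·λ, y = R·ln tan(π/4+φ/2), R = 6378137 m.
P1 (21.1303°, -98.4624°) → (-10960784.230, 2407422.270) m.
P2 (20.6454°, -98.1420°) → (-10925117.465, 2349646.203) m.
P3 (21.3276°, -98.8092°) → (-10999389.830, 2430984.532) m.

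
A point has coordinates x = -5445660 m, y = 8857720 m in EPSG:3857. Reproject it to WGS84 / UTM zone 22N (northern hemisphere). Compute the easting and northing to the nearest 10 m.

E 608990 m, N 6875260 m

Web Mercator inverse (R = 6378137 m) → φ = 61.99399898°, λ = -48.91919610°.
UTM 22N forward: E = 608994.906 m, N = 6875259.319 m.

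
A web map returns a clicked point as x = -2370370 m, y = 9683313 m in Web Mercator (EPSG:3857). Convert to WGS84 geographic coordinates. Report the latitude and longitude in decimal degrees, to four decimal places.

R = 6378137 m. λ = x/R = -21.29339600°.
φ = 2·arctan(exp(y/R)) − 90° = 2·arctan(4.56402) − 90° = 65.28300055°.

lat 65.2830°, lon -21.2934°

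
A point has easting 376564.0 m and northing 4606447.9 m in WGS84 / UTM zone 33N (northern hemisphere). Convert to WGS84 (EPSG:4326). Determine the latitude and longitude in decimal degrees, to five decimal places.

lat 41.60020°, lon 13.51880°

Zone 33N: λ₀ = 15°, k₀ = 0.9996, false easting 500000 m.
Meridian distance M = (N − FN)/k₀ = 4608291.2 m.
Inverse transverse Mercator on WGS84 gives φ = 41.60020019°, λ = 13.51879958°.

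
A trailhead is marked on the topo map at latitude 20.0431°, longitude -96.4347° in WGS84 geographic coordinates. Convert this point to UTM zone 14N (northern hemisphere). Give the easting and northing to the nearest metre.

Zone 14 central meridian λ₀ = 6×14 − 183 = -99°; Δλ = +2.5653°.
Transverse Mercator on WGS84 with k₀ = 0.9996 gives E = 768339.742 m, N = 2218310.552 m.

E 768340 m, N 2218311 m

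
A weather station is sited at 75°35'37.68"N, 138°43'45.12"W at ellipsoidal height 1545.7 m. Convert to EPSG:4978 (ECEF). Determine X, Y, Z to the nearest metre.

X -1196726 m, Y -1050270 m, Z 6157085 m

WGS84: a = 6378137 m, e² = 0.006694380; N(φ) = a/√(1−e²sin²φ) = 6398259.194 m.
X = (N+h)·cosφ·cosλ = -1196726.349 m; Y = (N+h)·cosφ·sinλ = -1050269.658 m; Z = (N(1−e²)+h)·sinφ = 6157085.427 m.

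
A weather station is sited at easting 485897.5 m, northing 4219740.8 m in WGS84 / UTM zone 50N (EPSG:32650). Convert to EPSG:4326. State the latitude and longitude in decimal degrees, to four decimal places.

Zone 50N: λ₀ = 117°, k₀ = 0.9996, false easting 500000 m.
Meridian distance M = (N − FN)/k₀ = 4221429.4 m.
Inverse transverse Mercator on WGS84 gives φ = 38.12540014°, λ = 116.83910006°.

lat 38.1254°, lon 116.8391°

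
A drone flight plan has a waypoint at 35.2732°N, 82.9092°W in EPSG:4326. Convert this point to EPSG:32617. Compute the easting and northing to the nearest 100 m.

Zone 17 central meridian λ₀ = 6×17 − 183 = -81°; Δλ = -1.9092°.
Transverse Mercator on WGS84 with k₀ = 0.9996 gives E = 326352.581 m, N = 3905011.663 m.

E 326400 m, N 3905000 m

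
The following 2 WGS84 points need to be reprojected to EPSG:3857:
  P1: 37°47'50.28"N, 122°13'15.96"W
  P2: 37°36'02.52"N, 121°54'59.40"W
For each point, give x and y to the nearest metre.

Web Mercator: x = R·λ, y = R·ln tan(π/4+φ/2), R = 6378137 m.
P1 (37.7973°, -122.2211°) → (-13605590.616, 4550830.542) m.
P2 (37.6007°, -121.9165°) → (-13571682.699, 4523170.672) m.

P1: x -13605591 m, y 4550831 m; P2: x -13571683 m, y 4523171 m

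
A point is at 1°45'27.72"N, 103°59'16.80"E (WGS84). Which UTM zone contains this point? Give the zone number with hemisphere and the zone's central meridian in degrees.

Zone 48N, central meridian 105°

UTM zone = ⌊(λ + 180)/6⌋ + 1; 103.9880° ∈ [102°, 108°) → zone 48.
Hemisphere: N (φ ≥ 0).
Central meridian λ₀ = 6×48 − 183 = 105°.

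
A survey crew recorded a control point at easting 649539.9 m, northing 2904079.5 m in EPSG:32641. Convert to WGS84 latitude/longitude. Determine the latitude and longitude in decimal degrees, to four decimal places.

Zone 41N: λ₀ = 63°, k₀ = 0.9996, false easting 500000 m.
Meridian distance M = (N − FN)/k₀ = 2905241.6 m.
Inverse transverse Mercator on WGS84 gives φ = 26.24860011°, λ = 64.49729970°.

lat 26.2486°, lon 64.4973°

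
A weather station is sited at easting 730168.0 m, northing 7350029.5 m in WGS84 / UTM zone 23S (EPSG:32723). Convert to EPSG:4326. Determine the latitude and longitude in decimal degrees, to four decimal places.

lat -23.9449°, lon -42.7384°

Zone 23S: λ₀ = -45°, k₀ = 0.9996, false easting 500000 m, false northing 10000000 m.
Meridian distance M = (N − FN)/k₀ = -2651030.9 m.
Inverse transverse Mercator on WGS84 gives φ = -23.94489967°, λ = -42.73839959°.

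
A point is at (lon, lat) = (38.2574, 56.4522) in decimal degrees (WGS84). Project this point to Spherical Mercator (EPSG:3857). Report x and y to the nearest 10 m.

x 4258790 m, y 7648970 m

Web Mercator is spherical with R = a = 6378137 m.
x = R·λ = 6378137 × 0.667717593 = 4258794.287 m.
y = R·ln tan(π/4 + φ/2) = 6378137 × 1.199247937 = 7648967.639 m.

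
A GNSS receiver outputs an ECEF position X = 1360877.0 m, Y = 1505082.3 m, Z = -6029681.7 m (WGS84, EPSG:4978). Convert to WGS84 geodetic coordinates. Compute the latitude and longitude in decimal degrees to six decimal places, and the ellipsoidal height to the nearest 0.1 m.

λ = atan2(Y, X) = 47.88049899°; p = √(X²+Y²) = 2029103.0 m.
Bowring's method on WGS84 (a = 6378137 m, b = 6356752.314 m) gives φ = -71.51690014°, h = 3025.266 m.

lat -71.516900°, lon 47.880499°, h 3025.3 m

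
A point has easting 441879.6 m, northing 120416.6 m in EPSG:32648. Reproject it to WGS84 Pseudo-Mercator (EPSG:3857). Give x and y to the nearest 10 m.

x 11630390 m, y 121280 m

Unproject from UTM 48N (λ₀ = 105°) → φ = 1.08939986°, λ = 104.47760012°.
Web Mercator (R = 6378137 m): x = 11630393.245 m, y = 121278.745 m.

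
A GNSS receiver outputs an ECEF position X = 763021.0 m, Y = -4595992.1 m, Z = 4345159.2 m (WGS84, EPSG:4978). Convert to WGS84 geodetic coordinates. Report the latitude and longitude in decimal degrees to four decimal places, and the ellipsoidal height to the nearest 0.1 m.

λ = atan2(Y, X) = -80.57379950°; p = √(X²+Y²) = 4658899.5 m.
Bowring's method on WGS84 (a = 6378137 m, b = 6356752.314 m) gives φ = 43.19630006°, h = 2532.757 m.

lat 43.1963°, lon -80.5738°, h 2532.8 m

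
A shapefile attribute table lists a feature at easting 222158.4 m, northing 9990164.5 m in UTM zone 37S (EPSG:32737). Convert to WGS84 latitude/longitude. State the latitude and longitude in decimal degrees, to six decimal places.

Zone 37S: λ₀ = 39°, k₀ = 0.9996, false easting 500000 m, false northing 10000000 m.
Meridian distance M = (N − FN)/k₀ = -9839.4 m.
Inverse transverse Mercator on WGS84 gives φ = -0.08889985°, λ = 36.50389997°.

lat -0.088900°, lon 36.503900°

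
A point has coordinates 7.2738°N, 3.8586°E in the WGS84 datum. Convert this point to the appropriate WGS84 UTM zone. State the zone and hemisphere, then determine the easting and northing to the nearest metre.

Longitude 3.8586° lies in the 6° band [0°, 6°), giving zone 31; latitude is north of the equator, so 31N.
Zone 31 central meridian λ₀ = 6×31 − 183 = 3°; Δλ = +0.8586°.
Transverse Mercator on WGS84 with k₀ = 0.9996 gives E = 594780.356 m, N = 804106.604 m.

Zone 31N: E 594780 m, N 804107 m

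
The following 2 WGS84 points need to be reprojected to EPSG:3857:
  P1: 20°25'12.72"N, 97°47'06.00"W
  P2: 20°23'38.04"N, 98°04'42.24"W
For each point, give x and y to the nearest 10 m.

Web Mercator: x = R·λ, y = R·ln tan(π/4+φ/2), R = 6378137 m.
P1 (20.4202°, -97.7850°) → (-10885376.407, 2322876.389) m.
P2 (20.3939°, -98.0784°) → (-10918037.546, 2319752.637) m.

P1: x -10885380 m, y 2322880 m; P2: x -10918040 m, y 2319750 m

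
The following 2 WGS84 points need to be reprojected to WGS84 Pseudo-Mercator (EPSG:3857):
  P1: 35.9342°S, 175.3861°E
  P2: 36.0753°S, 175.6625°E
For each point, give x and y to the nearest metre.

Web Mercator: x = R·λ, y = R·ln tan(π/4+φ/2), R = 6378137 m.
P1 (-35.9342°, 175.3861°) → (19523891.344, -4291571.167) m.
P2 (-36.0753°, 175.6625°) → (19554660.051, -4310987.489) m.

P1: x 19523891 m, y -4291571 m; P2: x 19554660 m, y -4310987 m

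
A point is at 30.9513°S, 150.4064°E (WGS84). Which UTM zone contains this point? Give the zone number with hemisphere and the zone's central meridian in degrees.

Zone 56S, central meridian 153°

UTM zone = ⌊(λ + 180)/6⌋ + 1; 150.4064° ∈ [150°, 156°) → zone 56.
Hemisphere: S (φ < 0).
Central meridian λ₀ = 6×56 − 183 = 153°.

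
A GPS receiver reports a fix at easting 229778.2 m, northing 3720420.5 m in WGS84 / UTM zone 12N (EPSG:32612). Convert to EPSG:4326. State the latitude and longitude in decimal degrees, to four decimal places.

lat 33.5893°, lon -113.9117°

Zone 12N: λ₀ = -111°, k₀ = 0.9996, false easting 500000 m.
Meridian distance M = (N − FN)/k₀ = 3721909.3 m.
Inverse transverse Mercator on WGS84 gives φ = 33.58930019°, λ = -113.91170024°.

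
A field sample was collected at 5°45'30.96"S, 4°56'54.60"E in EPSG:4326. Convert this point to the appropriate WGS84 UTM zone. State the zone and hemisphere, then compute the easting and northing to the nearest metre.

Longitude 4.9485° lies in the 6° band [0°, 6°), giving zone 31; latitude is south of the equator, so 31S.
Zone 31 central meridian λ₀ = 6×31 − 183 = 3°; Δλ = +1.9485°.
Transverse Mercator on WGS84 with k₀ = 0.9996 gives E = 715773.382 m, N = 9363111.954 m.

Zone 31S: E 715773 m, N 9363112 m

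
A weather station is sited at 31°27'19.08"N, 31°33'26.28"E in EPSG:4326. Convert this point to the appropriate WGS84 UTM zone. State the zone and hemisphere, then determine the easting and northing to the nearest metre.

Longitude 31.5573° lies in the 6° band [30°, 36°), giving zone 36; latitude is north of the equator, so 36N.
Zone 36 central meridian λ₀ = 6×36 − 183 = 33°; Δλ = -1.4427°.
Transverse Mercator on WGS84 with k₀ = 0.9996 gives E = 362923.189 m, N = 3480963.086 m.

Zone 36N: E 362923 m, N 3480963 m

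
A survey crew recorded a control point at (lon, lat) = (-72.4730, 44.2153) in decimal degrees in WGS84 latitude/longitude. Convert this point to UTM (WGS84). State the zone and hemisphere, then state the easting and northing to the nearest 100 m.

Zone 18N: E 701900 m, N 4898900 m

Longitude -72.4730° lies in the 6° band [-78°, -72°), giving zone 18; latitude is north of the equator, so 18N.
Zone 18 central meridian λ₀ = 6×18 − 183 = -75°; Δλ = +2.5270°.
Transverse Mercator on WGS84 with k₀ = 0.9996 gives E = 701867.797 m, N = 4898891.594 m.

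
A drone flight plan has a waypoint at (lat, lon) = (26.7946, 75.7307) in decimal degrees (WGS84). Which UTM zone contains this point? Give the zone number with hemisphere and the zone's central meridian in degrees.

Zone 43N, central meridian 75°

UTM zone = ⌊(λ + 180)/6⌋ + 1; 75.7307° ∈ [72°, 78°) → zone 43.
Hemisphere: N (φ ≥ 0).
Central meridian λ₀ = 6×43 − 183 = 75°.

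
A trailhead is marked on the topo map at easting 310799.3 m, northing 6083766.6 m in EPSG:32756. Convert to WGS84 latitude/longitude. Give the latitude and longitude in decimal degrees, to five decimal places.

lat -35.37150°, lon 150.91730°

Zone 56S: λ₀ = 153°, k₀ = 0.9996, false easting 500000 m, false northing 10000000 m.
Meridian distance M = (N − FN)/k₀ = -3917800.5 m.
Inverse transverse Mercator on WGS84 gives φ = -35.37150024°, λ = 150.91730029°.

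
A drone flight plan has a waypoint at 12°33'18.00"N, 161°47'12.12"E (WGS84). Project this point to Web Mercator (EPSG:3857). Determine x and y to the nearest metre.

x 18010013 m, y 1408937 m

Web Mercator is spherical with R = a = 6378137 m.
x = R·λ = 6378137 × 2.823710601 = 18010013.061 m.
y = R·ln tan(π/4 + φ/2) = 6378137 × 0.220901038 = 1408937.083 m.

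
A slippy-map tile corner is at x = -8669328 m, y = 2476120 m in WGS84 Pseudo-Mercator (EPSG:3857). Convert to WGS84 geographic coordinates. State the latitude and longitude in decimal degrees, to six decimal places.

R = 6378137 m. λ = x/R = -77.87789845°.
φ = 2·arctan(exp(y/R)) − 90° = 2·arctan(1.47435) − 90° = 21.70480307°.

lat 21.704803°, lon -77.877898°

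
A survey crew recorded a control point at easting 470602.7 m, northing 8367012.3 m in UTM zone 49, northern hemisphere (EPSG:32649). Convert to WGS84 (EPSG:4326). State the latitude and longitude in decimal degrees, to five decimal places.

lat 75.38670°, lon 109.95610°

Zone 49N: λ₀ = 111°, k₀ = 0.9996, false easting 500000 m.
Meridian distance M = (N − FN)/k₀ = 8370360.4 m.
Inverse transverse Mercator on WGS84 gives φ = 75.38670042°, λ = 109.95610060°.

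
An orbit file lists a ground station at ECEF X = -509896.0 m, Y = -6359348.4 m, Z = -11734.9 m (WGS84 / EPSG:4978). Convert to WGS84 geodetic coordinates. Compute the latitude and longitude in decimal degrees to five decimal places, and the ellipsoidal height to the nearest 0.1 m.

λ = atan2(Y, X) = -94.58419961°; p = √(X²+Y²) = 6379757.5 m.
Bowring's method on WGS84 (a = 6378137 m, b = 6356752.314 m) gives φ = -0.10609959°, h = 1631.384 m.

lat -0.10610°, lon -94.58420°, h 1631.4 m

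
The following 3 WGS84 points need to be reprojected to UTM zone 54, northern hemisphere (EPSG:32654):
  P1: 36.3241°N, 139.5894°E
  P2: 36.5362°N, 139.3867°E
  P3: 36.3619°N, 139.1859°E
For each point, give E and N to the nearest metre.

UTM zone 54N: λ₀ = 141°, k₀ = 0.9996.
P1 (36.3241°, 139.5894°) → (373384.359, 4020820.212) m.
P2 (36.5362°, 139.3867°) → (355582.166, 4044634.160) m.
P3 (36.3619°, 139.1859°) → (337241.619, 4025617.605) m.

P1: E 373384 m, N 4020820 m; P2: E 355582 m, N 4044634 m; P3: E 337242 m, N 4025618 m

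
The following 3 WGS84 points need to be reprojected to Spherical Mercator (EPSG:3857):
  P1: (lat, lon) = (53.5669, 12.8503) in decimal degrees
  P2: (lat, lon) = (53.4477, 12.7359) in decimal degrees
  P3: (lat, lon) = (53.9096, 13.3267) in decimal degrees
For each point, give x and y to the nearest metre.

P1: x 1430489 m, y 7088555 m; P2: x 1417754 m, y 7066244 m; P3: x 1483521 m, y 7153054 m

Web Mercator: x = R·λ, y = R·ln tan(π/4+φ/2), R = 6378137 m.
P1 (53.5669°, 12.8503°) → (1430488.853, 7088555.323) m.
P2 (53.4477°, 12.7359°) → (1417753.903, 7066243.502) m.
P3 (53.9096°, 13.3267°) → (1483521.458, 7153054.172) m.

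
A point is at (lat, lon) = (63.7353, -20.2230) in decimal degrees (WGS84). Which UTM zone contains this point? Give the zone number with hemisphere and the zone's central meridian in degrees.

UTM zone = ⌊(λ + 180)/6⌋ + 1; -20.2230° ∈ [-24°, -18°) → zone 27.
Hemisphere: N (φ ≥ 0).
Central meridian λ₀ = 6×27 − 183 = -21°.

Zone 27N, central meridian -21°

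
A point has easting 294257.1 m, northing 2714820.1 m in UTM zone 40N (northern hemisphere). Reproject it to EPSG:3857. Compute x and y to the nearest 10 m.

Unproject from UTM 40N (λ₀ = 57°) → φ = 24.53359980°, λ = 54.96900030°.
Web Mercator (R = 6378137 m): x = 6119121.122 m, y = 2818565.691 m.

x 6119120 m, y 2818570 m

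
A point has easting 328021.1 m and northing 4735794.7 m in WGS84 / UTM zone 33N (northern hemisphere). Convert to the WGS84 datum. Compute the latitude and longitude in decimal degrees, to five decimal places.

Zone 33N: λ₀ = 15°, k₀ = 0.9996, false easting 500000 m.
Meridian distance M = (N − FN)/k₀ = 4737689.8 m.
Inverse transverse Mercator on WGS84 gives φ = 42.75540022°, λ = 12.89840060°.

lat 42.75540°, lon 12.89840°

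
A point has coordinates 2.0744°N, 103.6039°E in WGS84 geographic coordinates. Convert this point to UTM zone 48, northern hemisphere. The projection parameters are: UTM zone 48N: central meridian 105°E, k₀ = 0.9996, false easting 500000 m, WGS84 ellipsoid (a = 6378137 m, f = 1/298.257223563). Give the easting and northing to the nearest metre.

Zone 48 central meridian λ₀ = 6×48 − 183 = 105°; Δλ = -1.3961°.
Transverse Mercator on WGS84 with k₀ = 0.9996 gives E = 344734.722 m, N = 229353.016 m.

E 344735 m, N 229353 m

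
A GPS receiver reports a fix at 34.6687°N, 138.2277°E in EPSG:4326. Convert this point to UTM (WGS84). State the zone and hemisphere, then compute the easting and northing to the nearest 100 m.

Zone 54N: E 246000 m, N 3839800 m

Longitude 138.2277° lies in the 6° band [138°, 144°), giving zone 54; latitude is north of the equator, so 54N.
Zone 54 central meridian λ₀ = 6×54 − 183 = 141°; Δλ = -2.7723°.
Transverse Mercator on WGS84 with k₀ = 0.9996 gives E = 245972.383 m, N = 3839801.615 m.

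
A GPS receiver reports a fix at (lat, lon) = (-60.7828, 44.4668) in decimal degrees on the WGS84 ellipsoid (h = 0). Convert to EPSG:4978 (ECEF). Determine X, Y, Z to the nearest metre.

WGS84: a = 6378137 m, e² = 0.006694380; N(φ) = a/√(1−e²sin²φ) = 6394461.664 m.
X = (N+h)·cosφ·cosλ = 2227518.390 m; Y = (N+h)·cosφ·sinλ = 2186440.481 m; Z = (N(1−e²)+h)·sinφ = -5543569.148 m.

X 2227518 m, Y 2186440 m, Z -5543569 m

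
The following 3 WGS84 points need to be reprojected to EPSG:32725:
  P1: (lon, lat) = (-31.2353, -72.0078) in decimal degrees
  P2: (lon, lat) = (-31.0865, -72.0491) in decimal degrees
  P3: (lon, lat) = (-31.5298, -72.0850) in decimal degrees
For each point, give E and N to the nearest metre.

P1: E 560832 m, N 2009306 m; P2: E 565814 m, N 2004545 m; P3: E 550472 m, N 2000970 m

UTM zone 25S: λ₀ = -33°, k₀ = 0.9996.
P1 (-72.0078°, -31.2353°) → (560832.002, 2009306.392) m.
P2 (-72.0491°, -31.0865°) → (565813.559, 2004545.188) m.
P3 (-72.0850°, -31.5298°) → (550471.916, 2000970.225) m.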